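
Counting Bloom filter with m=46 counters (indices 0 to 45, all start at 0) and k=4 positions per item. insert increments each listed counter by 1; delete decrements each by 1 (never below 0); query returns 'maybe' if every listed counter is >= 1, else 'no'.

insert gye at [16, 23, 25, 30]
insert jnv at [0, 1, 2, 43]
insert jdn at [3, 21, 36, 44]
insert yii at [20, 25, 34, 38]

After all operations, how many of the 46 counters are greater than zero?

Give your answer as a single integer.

Answer: 15

Derivation:
Step 1: insert gye at [16, 23, 25, 30] -> counters=[0,0,0,0,0,0,0,0,0,0,0,0,0,0,0,0,1,0,0,0,0,0,0,1,0,1,0,0,0,0,1,0,0,0,0,0,0,0,0,0,0,0,0,0,0,0]
Step 2: insert jnv at [0, 1, 2, 43] -> counters=[1,1,1,0,0,0,0,0,0,0,0,0,0,0,0,0,1,0,0,0,0,0,0,1,0,1,0,0,0,0,1,0,0,0,0,0,0,0,0,0,0,0,0,1,0,0]
Step 3: insert jdn at [3, 21, 36, 44] -> counters=[1,1,1,1,0,0,0,0,0,0,0,0,0,0,0,0,1,0,0,0,0,1,0,1,0,1,0,0,0,0,1,0,0,0,0,0,1,0,0,0,0,0,0,1,1,0]
Step 4: insert yii at [20, 25, 34, 38] -> counters=[1,1,1,1,0,0,0,0,0,0,0,0,0,0,0,0,1,0,0,0,1,1,0,1,0,2,0,0,0,0,1,0,0,0,1,0,1,0,1,0,0,0,0,1,1,0]
Final counters=[1,1,1,1,0,0,0,0,0,0,0,0,0,0,0,0,1,0,0,0,1,1,0,1,0,2,0,0,0,0,1,0,0,0,1,0,1,0,1,0,0,0,0,1,1,0] -> 15 nonzero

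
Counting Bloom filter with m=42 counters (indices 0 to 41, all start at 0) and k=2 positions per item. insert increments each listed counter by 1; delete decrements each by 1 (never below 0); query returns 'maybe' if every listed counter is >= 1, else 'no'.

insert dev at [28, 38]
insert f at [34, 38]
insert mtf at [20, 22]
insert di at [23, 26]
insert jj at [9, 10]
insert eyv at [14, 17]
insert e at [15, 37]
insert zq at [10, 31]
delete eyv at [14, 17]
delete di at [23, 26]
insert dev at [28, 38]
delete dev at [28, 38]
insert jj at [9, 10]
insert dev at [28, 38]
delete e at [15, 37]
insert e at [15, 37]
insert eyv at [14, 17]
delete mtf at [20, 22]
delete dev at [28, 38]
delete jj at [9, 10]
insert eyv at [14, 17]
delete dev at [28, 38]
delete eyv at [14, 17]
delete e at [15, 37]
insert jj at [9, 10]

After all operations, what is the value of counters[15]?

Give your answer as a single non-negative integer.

Answer: 0

Derivation:
Step 1: insert dev at [28, 38] -> counters=[0,0,0,0,0,0,0,0,0,0,0,0,0,0,0,0,0,0,0,0,0,0,0,0,0,0,0,0,1,0,0,0,0,0,0,0,0,0,1,0,0,0]
Step 2: insert f at [34, 38] -> counters=[0,0,0,0,0,0,0,0,0,0,0,0,0,0,0,0,0,0,0,0,0,0,0,0,0,0,0,0,1,0,0,0,0,0,1,0,0,0,2,0,0,0]
Step 3: insert mtf at [20, 22] -> counters=[0,0,0,0,0,0,0,0,0,0,0,0,0,0,0,0,0,0,0,0,1,0,1,0,0,0,0,0,1,0,0,0,0,0,1,0,0,0,2,0,0,0]
Step 4: insert di at [23, 26] -> counters=[0,0,0,0,0,0,0,0,0,0,0,0,0,0,0,0,0,0,0,0,1,0,1,1,0,0,1,0,1,0,0,0,0,0,1,0,0,0,2,0,0,0]
Step 5: insert jj at [9, 10] -> counters=[0,0,0,0,0,0,0,0,0,1,1,0,0,0,0,0,0,0,0,0,1,0,1,1,0,0,1,0,1,0,0,0,0,0,1,0,0,0,2,0,0,0]
Step 6: insert eyv at [14, 17] -> counters=[0,0,0,0,0,0,0,0,0,1,1,0,0,0,1,0,0,1,0,0,1,0,1,1,0,0,1,0,1,0,0,0,0,0,1,0,0,0,2,0,0,0]
Step 7: insert e at [15, 37] -> counters=[0,0,0,0,0,0,0,0,0,1,1,0,0,0,1,1,0,1,0,0,1,0,1,1,0,0,1,0,1,0,0,0,0,0,1,0,0,1,2,0,0,0]
Step 8: insert zq at [10, 31] -> counters=[0,0,0,0,0,0,0,0,0,1,2,0,0,0,1,1,0,1,0,0,1,0,1,1,0,0,1,0,1,0,0,1,0,0,1,0,0,1,2,0,0,0]
Step 9: delete eyv at [14, 17] -> counters=[0,0,0,0,0,0,0,0,0,1,2,0,0,0,0,1,0,0,0,0,1,0,1,1,0,0,1,0,1,0,0,1,0,0,1,0,0,1,2,0,0,0]
Step 10: delete di at [23, 26] -> counters=[0,0,0,0,0,0,0,0,0,1,2,0,0,0,0,1,0,0,0,0,1,0,1,0,0,0,0,0,1,0,0,1,0,0,1,0,0,1,2,0,0,0]
Step 11: insert dev at [28, 38] -> counters=[0,0,0,0,0,0,0,0,0,1,2,0,0,0,0,1,0,0,0,0,1,0,1,0,0,0,0,0,2,0,0,1,0,0,1,0,0,1,3,0,0,0]
Step 12: delete dev at [28, 38] -> counters=[0,0,0,0,0,0,0,0,0,1,2,0,0,0,0,1,0,0,0,0,1,0,1,0,0,0,0,0,1,0,0,1,0,0,1,0,0,1,2,0,0,0]
Step 13: insert jj at [9, 10] -> counters=[0,0,0,0,0,0,0,0,0,2,3,0,0,0,0,1,0,0,0,0,1,0,1,0,0,0,0,0,1,0,0,1,0,0,1,0,0,1,2,0,0,0]
Step 14: insert dev at [28, 38] -> counters=[0,0,0,0,0,0,0,0,0,2,3,0,0,0,0,1,0,0,0,0,1,0,1,0,0,0,0,0,2,0,0,1,0,0,1,0,0,1,3,0,0,0]
Step 15: delete e at [15, 37] -> counters=[0,0,0,0,0,0,0,0,0,2,3,0,0,0,0,0,0,0,0,0,1,0,1,0,0,0,0,0,2,0,0,1,0,0,1,0,0,0,3,0,0,0]
Step 16: insert e at [15, 37] -> counters=[0,0,0,0,0,0,0,0,0,2,3,0,0,0,0,1,0,0,0,0,1,0,1,0,0,0,0,0,2,0,0,1,0,0,1,0,0,1,3,0,0,0]
Step 17: insert eyv at [14, 17] -> counters=[0,0,0,0,0,0,0,0,0,2,3,0,0,0,1,1,0,1,0,0,1,0,1,0,0,0,0,0,2,0,0,1,0,0,1,0,0,1,3,0,0,0]
Step 18: delete mtf at [20, 22] -> counters=[0,0,0,0,0,0,0,0,0,2,3,0,0,0,1,1,0,1,0,0,0,0,0,0,0,0,0,0,2,0,0,1,0,0,1,0,0,1,3,0,0,0]
Step 19: delete dev at [28, 38] -> counters=[0,0,0,0,0,0,0,0,0,2,3,0,0,0,1,1,0,1,0,0,0,0,0,0,0,0,0,0,1,0,0,1,0,0,1,0,0,1,2,0,0,0]
Step 20: delete jj at [9, 10] -> counters=[0,0,0,0,0,0,0,0,0,1,2,0,0,0,1,1,0,1,0,0,0,0,0,0,0,0,0,0,1,0,0,1,0,0,1,0,0,1,2,0,0,0]
Step 21: insert eyv at [14, 17] -> counters=[0,0,0,0,0,0,0,0,0,1,2,0,0,0,2,1,0,2,0,0,0,0,0,0,0,0,0,0,1,0,0,1,0,0,1,0,0,1,2,0,0,0]
Step 22: delete dev at [28, 38] -> counters=[0,0,0,0,0,0,0,0,0,1,2,0,0,0,2,1,0,2,0,0,0,0,0,0,0,0,0,0,0,0,0,1,0,0,1,0,0,1,1,0,0,0]
Step 23: delete eyv at [14, 17] -> counters=[0,0,0,0,0,0,0,0,0,1,2,0,0,0,1,1,0,1,0,0,0,0,0,0,0,0,0,0,0,0,0,1,0,0,1,0,0,1,1,0,0,0]
Step 24: delete e at [15, 37] -> counters=[0,0,0,0,0,0,0,0,0,1,2,0,0,0,1,0,0,1,0,0,0,0,0,0,0,0,0,0,0,0,0,1,0,0,1,0,0,0,1,0,0,0]
Step 25: insert jj at [9, 10] -> counters=[0,0,0,0,0,0,0,0,0,2,3,0,0,0,1,0,0,1,0,0,0,0,0,0,0,0,0,0,0,0,0,1,0,0,1,0,0,0,1,0,0,0]
Final counters=[0,0,0,0,0,0,0,0,0,2,3,0,0,0,1,0,0,1,0,0,0,0,0,0,0,0,0,0,0,0,0,1,0,0,1,0,0,0,1,0,0,0] -> counters[15]=0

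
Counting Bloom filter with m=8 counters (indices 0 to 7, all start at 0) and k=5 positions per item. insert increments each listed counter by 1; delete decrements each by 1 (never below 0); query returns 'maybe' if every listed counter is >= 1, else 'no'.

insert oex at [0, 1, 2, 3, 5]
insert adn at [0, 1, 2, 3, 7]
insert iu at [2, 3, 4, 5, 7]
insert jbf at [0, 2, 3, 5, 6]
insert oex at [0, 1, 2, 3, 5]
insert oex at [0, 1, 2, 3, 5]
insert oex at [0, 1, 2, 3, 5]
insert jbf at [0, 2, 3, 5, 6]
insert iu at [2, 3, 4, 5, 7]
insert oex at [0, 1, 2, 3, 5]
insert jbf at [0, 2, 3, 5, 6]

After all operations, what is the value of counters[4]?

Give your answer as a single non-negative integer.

Answer: 2

Derivation:
Step 1: insert oex at [0, 1, 2, 3, 5] -> counters=[1,1,1,1,0,1,0,0]
Step 2: insert adn at [0, 1, 2, 3, 7] -> counters=[2,2,2,2,0,1,0,1]
Step 3: insert iu at [2, 3, 4, 5, 7] -> counters=[2,2,3,3,1,2,0,2]
Step 4: insert jbf at [0, 2, 3, 5, 6] -> counters=[3,2,4,4,1,3,1,2]
Step 5: insert oex at [0, 1, 2, 3, 5] -> counters=[4,3,5,5,1,4,1,2]
Step 6: insert oex at [0, 1, 2, 3, 5] -> counters=[5,4,6,6,1,5,1,2]
Step 7: insert oex at [0, 1, 2, 3, 5] -> counters=[6,5,7,7,1,6,1,2]
Step 8: insert jbf at [0, 2, 3, 5, 6] -> counters=[7,5,8,8,1,7,2,2]
Step 9: insert iu at [2, 3, 4, 5, 7] -> counters=[7,5,9,9,2,8,2,3]
Step 10: insert oex at [0, 1, 2, 3, 5] -> counters=[8,6,10,10,2,9,2,3]
Step 11: insert jbf at [0, 2, 3, 5, 6] -> counters=[9,6,11,11,2,10,3,3]
Final counters=[9,6,11,11,2,10,3,3] -> counters[4]=2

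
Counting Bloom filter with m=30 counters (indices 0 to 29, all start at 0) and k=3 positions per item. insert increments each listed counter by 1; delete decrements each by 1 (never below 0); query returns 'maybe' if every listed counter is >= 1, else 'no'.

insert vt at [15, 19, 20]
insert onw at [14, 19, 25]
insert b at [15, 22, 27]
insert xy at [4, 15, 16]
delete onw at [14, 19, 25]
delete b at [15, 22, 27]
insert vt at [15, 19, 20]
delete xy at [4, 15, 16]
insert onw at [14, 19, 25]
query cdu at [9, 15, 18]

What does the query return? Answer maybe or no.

Step 1: insert vt at [15, 19, 20] -> counters=[0,0,0,0,0,0,0,0,0,0,0,0,0,0,0,1,0,0,0,1,1,0,0,0,0,0,0,0,0,0]
Step 2: insert onw at [14, 19, 25] -> counters=[0,0,0,0,0,0,0,0,0,0,0,0,0,0,1,1,0,0,0,2,1,0,0,0,0,1,0,0,0,0]
Step 3: insert b at [15, 22, 27] -> counters=[0,0,0,0,0,0,0,0,0,0,0,0,0,0,1,2,0,0,0,2,1,0,1,0,0,1,0,1,0,0]
Step 4: insert xy at [4, 15, 16] -> counters=[0,0,0,0,1,0,0,0,0,0,0,0,0,0,1,3,1,0,0,2,1,0,1,0,0,1,0,1,0,0]
Step 5: delete onw at [14, 19, 25] -> counters=[0,0,0,0,1,0,0,0,0,0,0,0,0,0,0,3,1,0,0,1,1,0,1,0,0,0,0,1,0,0]
Step 6: delete b at [15, 22, 27] -> counters=[0,0,0,0,1,0,0,0,0,0,0,0,0,0,0,2,1,0,0,1,1,0,0,0,0,0,0,0,0,0]
Step 7: insert vt at [15, 19, 20] -> counters=[0,0,0,0,1,0,0,0,0,0,0,0,0,0,0,3,1,0,0,2,2,0,0,0,0,0,0,0,0,0]
Step 8: delete xy at [4, 15, 16] -> counters=[0,0,0,0,0,0,0,0,0,0,0,0,0,0,0,2,0,0,0,2,2,0,0,0,0,0,0,0,0,0]
Step 9: insert onw at [14, 19, 25] -> counters=[0,0,0,0,0,0,0,0,0,0,0,0,0,0,1,2,0,0,0,3,2,0,0,0,0,1,0,0,0,0]
Query cdu: check counters[9]=0 counters[15]=2 counters[18]=0 -> no

Answer: no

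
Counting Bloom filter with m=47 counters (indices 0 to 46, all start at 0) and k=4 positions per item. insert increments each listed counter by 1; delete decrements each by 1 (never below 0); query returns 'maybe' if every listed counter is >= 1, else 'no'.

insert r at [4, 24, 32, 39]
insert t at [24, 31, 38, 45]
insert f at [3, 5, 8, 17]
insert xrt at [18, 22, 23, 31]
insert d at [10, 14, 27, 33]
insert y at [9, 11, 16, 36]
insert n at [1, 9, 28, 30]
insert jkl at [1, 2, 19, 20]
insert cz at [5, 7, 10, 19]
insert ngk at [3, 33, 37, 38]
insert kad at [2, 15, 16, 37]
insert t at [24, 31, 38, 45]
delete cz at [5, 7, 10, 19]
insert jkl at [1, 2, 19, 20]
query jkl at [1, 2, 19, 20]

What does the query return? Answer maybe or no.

Answer: maybe

Derivation:
Step 1: insert r at [4, 24, 32, 39] -> counters=[0,0,0,0,1,0,0,0,0,0,0,0,0,0,0,0,0,0,0,0,0,0,0,0,1,0,0,0,0,0,0,0,1,0,0,0,0,0,0,1,0,0,0,0,0,0,0]
Step 2: insert t at [24, 31, 38, 45] -> counters=[0,0,0,0,1,0,0,0,0,0,0,0,0,0,0,0,0,0,0,0,0,0,0,0,2,0,0,0,0,0,0,1,1,0,0,0,0,0,1,1,0,0,0,0,0,1,0]
Step 3: insert f at [3, 5, 8, 17] -> counters=[0,0,0,1,1,1,0,0,1,0,0,0,0,0,0,0,0,1,0,0,0,0,0,0,2,0,0,0,0,0,0,1,1,0,0,0,0,0,1,1,0,0,0,0,0,1,0]
Step 4: insert xrt at [18, 22, 23, 31] -> counters=[0,0,0,1,1,1,0,0,1,0,0,0,0,0,0,0,0,1,1,0,0,0,1,1,2,0,0,0,0,0,0,2,1,0,0,0,0,0,1,1,0,0,0,0,0,1,0]
Step 5: insert d at [10, 14, 27, 33] -> counters=[0,0,0,1,1,1,0,0,1,0,1,0,0,0,1,0,0,1,1,0,0,0,1,1,2,0,0,1,0,0,0,2,1,1,0,0,0,0,1,1,0,0,0,0,0,1,0]
Step 6: insert y at [9, 11, 16, 36] -> counters=[0,0,0,1,1,1,0,0,1,1,1,1,0,0,1,0,1,1,1,0,0,0,1,1,2,0,0,1,0,0,0,2,1,1,0,0,1,0,1,1,0,0,0,0,0,1,0]
Step 7: insert n at [1, 9, 28, 30] -> counters=[0,1,0,1,1,1,0,0,1,2,1,1,0,0,1,0,1,1,1,0,0,0,1,1,2,0,0,1,1,0,1,2,1,1,0,0,1,0,1,1,0,0,0,0,0,1,0]
Step 8: insert jkl at [1, 2, 19, 20] -> counters=[0,2,1,1,1,1,0,0,1,2,1,1,0,0,1,0,1,1,1,1,1,0,1,1,2,0,0,1,1,0,1,2,1,1,0,0,1,0,1,1,0,0,0,0,0,1,0]
Step 9: insert cz at [5, 7, 10, 19] -> counters=[0,2,1,1,1,2,0,1,1,2,2,1,0,0,1,0,1,1,1,2,1,0,1,1,2,0,0,1,1,0,1,2,1,1,0,0,1,0,1,1,0,0,0,0,0,1,0]
Step 10: insert ngk at [3, 33, 37, 38] -> counters=[0,2,1,2,1,2,0,1,1,2,2,1,0,0,1,0,1,1,1,2,1,0,1,1,2,0,0,1,1,0,1,2,1,2,0,0,1,1,2,1,0,0,0,0,0,1,0]
Step 11: insert kad at [2, 15, 16, 37] -> counters=[0,2,2,2,1,2,0,1,1,2,2,1,0,0,1,1,2,1,1,2,1,0,1,1,2,0,0,1,1,0,1,2,1,2,0,0,1,2,2,1,0,0,0,0,0,1,0]
Step 12: insert t at [24, 31, 38, 45] -> counters=[0,2,2,2,1,2,0,1,1,2,2,1,0,0,1,1,2,1,1,2,1,0,1,1,3,0,0,1,1,0,1,3,1,2,0,0,1,2,3,1,0,0,0,0,0,2,0]
Step 13: delete cz at [5, 7, 10, 19] -> counters=[0,2,2,2,1,1,0,0,1,2,1,1,0,0,1,1,2,1,1,1,1,0,1,1,3,0,0,1,1,0,1,3,1,2,0,0,1,2,3,1,0,0,0,0,0,2,0]
Step 14: insert jkl at [1, 2, 19, 20] -> counters=[0,3,3,2,1,1,0,0,1,2,1,1,0,0,1,1,2,1,1,2,2,0,1,1,3,0,0,1,1,0,1,3,1,2,0,0,1,2,3,1,0,0,0,0,0,2,0]
Query jkl: check counters[1]=3 counters[2]=3 counters[19]=2 counters[20]=2 -> maybe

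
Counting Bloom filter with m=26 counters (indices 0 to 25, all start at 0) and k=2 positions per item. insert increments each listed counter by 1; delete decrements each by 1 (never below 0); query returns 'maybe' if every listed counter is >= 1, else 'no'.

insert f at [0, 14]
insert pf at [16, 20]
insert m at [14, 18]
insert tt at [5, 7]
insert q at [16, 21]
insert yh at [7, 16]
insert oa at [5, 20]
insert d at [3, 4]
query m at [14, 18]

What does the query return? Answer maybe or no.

Answer: maybe

Derivation:
Step 1: insert f at [0, 14] -> counters=[1,0,0,0,0,0,0,0,0,0,0,0,0,0,1,0,0,0,0,0,0,0,0,0,0,0]
Step 2: insert pf at [16, 20] -> counters=[1,0,0,0,0,0,0,0,0,0,0,0,0,0,1,0,1,0,0,0,1,0,0,0,0,0]
Step 3: insert m at [14, 18] -> counters=[1,0,0,0,0,0,0,0,0,0,0,0,0,0,2,0,1,0,1,0,1,0,0,0,0,0]
Step 4: insert tt at [5, 7] -> counters=[1,0,0,0,0,1,0,1,0,0,0,0,0,0,2,0,1,0,1,0,1,0,0,0,0,0]
Step 5: insert q at [16, 21] -> counters=[1,0,0,0,0,1,0,1,0,0,0,0,0,0,2,0,2,0,1,0,1,1,0,0,0,0]
Step 6: insert yh at [7, 16] -> counters=[1,0,0,0,0,1,0,2,0,0,0,0,0,0,2,0,3,0,1,0,1,1,0,0,0,0]
Step 7: insert oa at [5, 20] -> counters=[1,0,0,0,0,2,0,2,0,0,0,0,0,0,2,0,3,0,1,0,2,1,0,0,0,0]
Step 8: insert d at [3, 4] -> counters=[1,0,0,1,1,2,0,2,0,0,0,0,0,0,2,0,3,0,1,0,2,1,0,0,0,0]
Query m: check counters[14]=2 counters[18]=1 -> maybe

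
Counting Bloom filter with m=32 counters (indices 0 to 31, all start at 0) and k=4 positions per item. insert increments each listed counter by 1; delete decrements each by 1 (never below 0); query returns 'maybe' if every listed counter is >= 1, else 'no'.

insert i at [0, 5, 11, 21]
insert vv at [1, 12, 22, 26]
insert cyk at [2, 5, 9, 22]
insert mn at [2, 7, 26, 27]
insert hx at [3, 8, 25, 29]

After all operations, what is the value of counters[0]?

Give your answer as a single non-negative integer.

Answer: 1

Derivation:
Step 1: insert i at [0, 5, 11, 21] -> counters=[1,0,0,0,0,1,0,0,0,0,0,1,0,0,0,0,0,0,0,0,0,1,0,0,0,0,0,0,0,0,0,0]
Step 2: insert vv at [1, 12, 22, 26] -> counters=[1,1,0,0,0,1,0,0,0,0,0,1,1,0,0,0,0,0,0,0,0,1,1,0,0,0,1,0,0,0,0,0]
Step 3: insert cyk at [2, 5, 9, 22] -> counters=[1,1,1,0,0,2,0,0,0,1,0,1,1,0,0,0,0,0,0,0,0,1,2,0,0,0,1,0,0,0,0,0]
Step 4: insert mn at [2, 7, 26, 27] -> counters=[1,1,2,0,0,2,0,1,0,1,0,1,1,0,0,0,0,0,0,0,0,1,2,0,0,0,2,1,0,0,0,0]
Step 5: insert hx at [3, 8, 25, 29] -> counters=[1,1,2,1,0,2,0,1,1,1,0,1,1,0,0,0,0,0,0,0,0,1,2,0,0,1,2,1,0,1,0,0]
Final counters=[1,1,2,1,0,2,0,1,1,1,0,1,1,0,0,0,0,0,0,0,0,1,2,0,0,1,2,1,0,1,0,0] -> counters[0]=1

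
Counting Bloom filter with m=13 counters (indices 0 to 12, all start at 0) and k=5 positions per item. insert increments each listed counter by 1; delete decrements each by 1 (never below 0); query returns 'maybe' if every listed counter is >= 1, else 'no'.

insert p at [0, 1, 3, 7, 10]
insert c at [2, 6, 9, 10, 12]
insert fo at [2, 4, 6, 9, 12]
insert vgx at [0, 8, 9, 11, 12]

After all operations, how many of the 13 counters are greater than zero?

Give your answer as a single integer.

Answer: 12

Derivation:
Step 1: insert p at [0, 1, 3, 7, 10] -> counters=[1,1,0,1,0,0,0,1,0,0,1,0,0]
Step 2: insert c at [2, 6, 9, 10, 12] -> counters=[1,1,1,1,0,0,1,1,0,1,2,0,1]
Step 3: insert fo at [2, 4, 6, 9, 12] -> counters=[1,1,2,1,1,0,2,1,0,2,2,0,2]
Step 4: insert vgx at [0, 8, 9, 11, 12] -> counters=[2,1,2,1,1,0,2,1,1,3,2,1,3]
Final counters=[2,1,2,1,1,0,2,1,1,3,2,1,3] -> 12 nonzero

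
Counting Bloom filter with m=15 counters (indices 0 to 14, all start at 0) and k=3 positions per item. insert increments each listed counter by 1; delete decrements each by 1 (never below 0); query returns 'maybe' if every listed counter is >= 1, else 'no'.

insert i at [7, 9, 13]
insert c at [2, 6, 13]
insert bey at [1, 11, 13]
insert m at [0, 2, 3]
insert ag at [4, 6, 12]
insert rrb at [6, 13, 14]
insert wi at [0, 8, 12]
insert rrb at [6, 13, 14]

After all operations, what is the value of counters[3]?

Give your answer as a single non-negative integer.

Step 1: insert i at [7, 9, 13] -> counters=[0,0,0,0,0,0,0,1,0,1,0,0,0,1,0]
Step 2: insert c at [2, 6, 13] -> counters=[0,0,1,0,0,0,1,1,0,1,0,0,0,2,0]
Step 3: insert bey at [1, 11, 13] -> counters=[0,1,1,0,0,0,1,1,0,1,0,1,0,3,0]
Step 4: insert m at [0, 2, 3] -> counters=[1,1,2,1,0,0,1,1,0,1,0,1,0,3,0]
Step 5: insert ag at [4, 6, 12] -> counters=[1,1,2,1,1,0,2,1,0,1,0,1,1,3,0]
Step 6: insert rrb at [6, 13, 14] -> counters=[1,1,2,1,1,0,3,1,0,1,0,1,1,4,1]
Step 7: insert wi at [0, 8, 12] -> counters=[2,1,2,1,1,0,3,1,1,1,0,1,2,4,1]
Step 8: insert rrb at [6, 13, 14] -> counters=[2,1,2,1,1,0,4,1,1,1,0,1,2,5,2]
Final counters=[2,1,2,1,1,0,4,1,1,1,0,1,2,5,2] -> counters[3]=1

Answer: 1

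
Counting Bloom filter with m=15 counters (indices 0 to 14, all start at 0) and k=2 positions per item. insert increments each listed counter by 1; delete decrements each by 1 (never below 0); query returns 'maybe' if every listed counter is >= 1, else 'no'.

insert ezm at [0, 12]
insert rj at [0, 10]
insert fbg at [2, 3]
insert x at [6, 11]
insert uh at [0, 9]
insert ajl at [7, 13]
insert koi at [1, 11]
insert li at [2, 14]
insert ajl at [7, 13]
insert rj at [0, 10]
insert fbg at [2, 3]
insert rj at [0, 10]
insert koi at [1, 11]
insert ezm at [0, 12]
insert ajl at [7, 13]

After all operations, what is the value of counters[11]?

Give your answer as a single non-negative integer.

Answer: 3

Derivation:
Step 1: insert ezm at [0, 12] -> counters=[1,0,0,0,0,0,0,0,0,0,0,0,1,0,0]
Step 2: insert rj at [0, 10] -> counters=[2,0,0,0,0,0,0,0,0,0,1,0,1,0,0]
Step 3: insert fbg at [2, 3] -> counters=[2,0,1,1,0,0,0,0,0,0,1,0,1,0,0]
Step 4: insert x at [6, 11] -> counters=[2,0,1,1,0,0,1,0,0,0,1,1,1,0,0]
Step 5: insert uh at [0, 9] -> counters=[3,0,1,1,0,0,1,0,0,1,1,1,1,0,0]
Step 6: insert ajl at [7, 13] -> counters=[3,0,1,1,0,0,1,1,0,1,1,1,1,1,0]
Step 7: insert koi at [1, 11] -> counters=[3,1,1,1,0,0,1,1,0,1,1,2,1,1,0]
Step 8: insert li at [2, 14] -> counters=[3,1,2,1,0,0,1,1,0,1,1,2,1,1,1]
Step 9: insert ajl at [7, 13] -> counters=[3,1,2,1,0,0,1,2,0,1,1,2,1,2,1]
Step 10: insert rj at [0, 10] -> counters=[4,1,2,1,0,0,1,2,0,1,2,2,1,2,1]
Step 11: insert fbg at [2, 3] -> counters=[4,1,3,2,0,0,1,2,0,1,2,2,1,2,1]
Step 12: insert rj at [0, 10] -> counters=[5,1,3,2,0,0,1,2,0,1,3,2,1,2,1]
Step 13: insert koi at [1, 11] -> counters=[5,2,3,2,0,0,1,2,0,1,3,3,1,2,1]
Step 14: insert ezm at [0, 12] -> counters=[6,2,3,2,0,0,1,2,0,1,3,3,2,2,1]
Step 15: insert ajl at [7, 13] -> counters=[6,2,3,2,0,0,1,3,0,1,3,3,2,3,1]
Final counters=[6,2,3,2,0,0,1,3,0,1,3,3,2,3,1] -> counters[11]=3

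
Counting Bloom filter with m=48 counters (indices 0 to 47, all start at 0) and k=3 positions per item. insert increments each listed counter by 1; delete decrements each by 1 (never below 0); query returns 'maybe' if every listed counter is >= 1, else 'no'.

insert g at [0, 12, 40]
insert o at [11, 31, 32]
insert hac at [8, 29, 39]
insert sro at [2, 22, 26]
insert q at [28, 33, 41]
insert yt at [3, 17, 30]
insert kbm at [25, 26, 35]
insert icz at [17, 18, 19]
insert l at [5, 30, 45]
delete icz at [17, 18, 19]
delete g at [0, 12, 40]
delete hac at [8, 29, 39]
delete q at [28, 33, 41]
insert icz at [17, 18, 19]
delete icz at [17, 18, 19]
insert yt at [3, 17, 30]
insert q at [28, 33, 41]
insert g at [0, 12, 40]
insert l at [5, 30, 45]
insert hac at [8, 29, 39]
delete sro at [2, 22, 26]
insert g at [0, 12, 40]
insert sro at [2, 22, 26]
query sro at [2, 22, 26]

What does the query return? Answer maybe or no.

Step 1: insert g at [0, 12, 40] -> counters=[1,0,0,0,0,0,0,0,0,0,0,0,1,0,0,0,0,0,0,0,0,0,0,0,0,0,0,0,0,0,0,0,0,0,0,0,0,0,0,0,1,0,0,0,0,0,0,0]
Step 2: insert o at [11, 31, 32] -> counters=[1,0,0,0,0,0,0,0,0,0,0,1,1,0,0,0,0,0,0,0,0,0,0,0,0,0,0,0,0,0,0,1,1,0,0,0,0,0,0,0,1,0,0,0,0,0,0,0]
Step 3: insert hac at [8, 29, 39] -> counters=[1,0,0,0,0,0,0,0,1,0,0,1,1,0,0,0,0,0,0,0,0,0,0,0,0,0,0,0,0,1,0,1,1,0,0,0,0,0,0,1,1,0,0,0,0,0,0,0]
Step 4: insert sro at [2, 22, 26] -> counters=[1,0,1,0,0,0,0,0,1,0,0,1,1,0,0,0,0,0,0,0,0,0,1,0,0,0,1,0,0,1,0,1,1,0,0,0,0,0,0,1,1,0,0,0,0,0,0,0]
Step 5: insert q at [28, 33, 41] -> counters=[1,0,1,0,0,0,0,0,1,0,0,1,1,0,0,0,0,0,0,0,0,0,1,0,0,0,1,0,1,1,0,1,1,1,0,0,0,0,0,1,1,1,0,0,0,0,0,0]
Step 6: insert yt at [3, 17, 30] -> counters=[1,0,1,1,0,0,0,0,1,0,0,1,1,0,0,0,0,1,0,0,0,0,1,0,0,0,1,0,1,1,1,1,1,1,0,0,0,0,0,1,1,1,0,0,0,0,0,0]
Step 7: insert kbm at [25, 26, 35] -> counters=[1,0,1,1,0,0,0,0,1,0,0,1,1,0,0,0,0,1,0,0,0,0,1,0,0,1,2,0,1,1,1,1,1,1,0,1,0,0,0,1,1,1,0,0,0,0,0,0]
Step 8: insert icz at [17, 18, 19] -> counters=[1,0,1,1,0,0,0,0,1,0,0,1,1,0,0,0,0,2,1,1,0,0,1,0,0,1,2,0,1,1,1,1,1,1,0,1,0,0,0,1,1,1,0,0,0,0,0,0]
Step 9: insert l at [5, 30, 45] -> counters=[1,0,1,1,0,1,0,0,1,0,0,1,1,0,0,0,0,2,1,1,0,0,1,0,0,1,2,0,1,1,2,1,1,1,0,1,0,0,0,1,1,1,0,0,0,1,0,0]
Step 10: delete icz at [17, 18, 19] -> counters=[1,0,1,1,0,1,0,0,1,0,0,1,1,0,0,0,0,1,0,0,0,0,1,0,0,1,2,0,1,1,2,1,1,1,0,1,0,0,0,1,1,1,0,0,0,1,0,0]
Step 11: delete g at [0, 12, 40] -> counters=[0,0,1,1,0,1,0,0,1,0,0,1,0,0,0,0,0,1,0,0,0,0,1,0,0,1,2,0,1,1,2,1,1,1,0,1,0,0,0,1,0,1,0,0,0,1,0,0]
Step 12: delete hac at [8, 29, 39] -> counters=[0,0,1,1,0,1,0,0,0,0,0,1,0,0,0,0,0,1,0,0,0,0,1,0,0,1,2,0,1,0,2,1,1,1,0,1,0,0,0,0,0,1,0,0,0,1,0,0]
Step 13: delete q at [28, 33, 41] -> counters=[0,0,1,1,0,1,0,0,0,0,0,1,0,0,0,0,0,1,0,0,0,0,1,0,0,1,2,0,0,0,2,1,1,0,0,1,0,0,0,0,0,0,0,0,0,1,0,0]
Step 14: insert icz at [17, 18, 19] -> counters=[0,0,1,1,0,1,0,0,0,0,0,1,0,0,0,0,0,2,1,1,0,0,1,0,0,1,2,0,0,0,2,1,1,0,0,1,0,0,0,0,0,0,0,0,0,1,0,0]
Step 15: delete icz at [17, 18, 19] -> counters=[0,0,1,1,0,1,0,0,0,0,0,1,0,0,0,0,0,1,0,0,0,0,1,0,0,1,2,0,0,0,2,1,1,0,0,1,0,0,0,0,0,0,0,0,0,1,0,0]
Step 16: insert yt at [3, 17, 30] -> counters=[0,0,1,2,0,1,0,0,0,0,0,1,0,0,0,0,0,2,0,0,0,0,1,0,0,1,2,0,0,0,3,1,1,0,0,1,0,0,0,0,0,0,0,0,0,1,0,0]
Step 17: insert q at [28, 33, 41] -> counters=[0,0,1,2,0,1,0,0,0,0,0,1,0,0,0,0,0,2,0,0,0,0,1,0,0,1,2,0,1,0,3,1,1,1,0,1,0,0,0,0,0,1,0,0,0,1,0,0]
Step 18: insert g at [0, 12, 40] -> counters=[1,0,1,2,0,1,0,0,0,0,0,1,1,0,0,0,0,2,0,0,0,0,1,0,0,1,2,0,1,0,3,1,1,1,0,1,0,0,0,0,1,1,0,0,0,1,0,0]
Step 19: insert l at [5, 30, 45] -> counters=[1,0,1,2,0,2,0,0,0,0,0,1,1,0,0,0,0,2,0,0,0,0,1,0,0,1,2,0,1,0,4,1,1,1,0,1,0,0,0,0,1,1,0,0,0,2,0,0]
Step 20: insert hac at [8, 29, 39] -> counters=[1,0,1,2,0,2,0,0,1,0,0,1,1,0,0,0,0,2,0,0,0,0,1,0,0,1,2,0,1,1,4,1,1,1,0,1,0,0,0,1,1,1,0,0,0,2,0,0]
Step 21: delete sro at [2, 22, 26] -> counters=[1,0,0,2,0,2,0,0,1,0,0,1,1,0,0,0,0,2,0,0,0,0,0,0,0,1,1,0,1,1,4,1,1,1,0,1,0,0,0,1,1,1,0,0,0,2,0,0]
Step 22: insert g at [0, 12, 40] -> counters=[2,0,0,2,0,2,0,0,1,0,0,1,2,0,0,0,0,2,0,0,0,0,0,0,0,1,1,0,1,1,4,1,1,1,0,1,0,0,0,1,2,1,0,0,0,2,0,0]
Step 23: insert sro at [2, 22, 26] -> counters=[2,0,1,2,0,2,0,0,1,0,0,1,2,0,0,0,0,2,0,0,0,0,1,0,0,1,2,0,1,1,4,1,1,1,0,1,0,0,0,1,2,1,0,0,0,2,0,0]
Query sro: check counters[2]=1 counters[22]=1 counters[26]=2 -> maybe

Answer: maybe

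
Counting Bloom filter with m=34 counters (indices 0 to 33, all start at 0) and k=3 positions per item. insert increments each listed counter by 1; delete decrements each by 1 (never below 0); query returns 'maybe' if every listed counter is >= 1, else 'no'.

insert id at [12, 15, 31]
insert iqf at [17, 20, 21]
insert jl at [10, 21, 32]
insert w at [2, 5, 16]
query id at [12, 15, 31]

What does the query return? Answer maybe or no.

Answer: maybe

Derivation:
Step 1: insert id at [12, 15, 31] -> counters=[0,0,0,0,0,0,0,0,0,0,0,0,1,0,0,1,0,0,0,0,0,0,0,0,0,0,0,0,0,0,0,1,0,0]
Step 2: insert iqf at [17, 20, 21] -> counters=[0,0,0,0,0,0,0,0,0,0,0,0,1,0,0,1,0,1,0,0,1,1,0,0,0,0,0,0,0,0,0,1,0,0]
Step 3: insert jl at [10, 21, 32] -> counters=[0,0,0,0,0,0,0,0,0,0,1,0,1,0,0,1,0,1,0,0,1,2,0,0,0,0,0,0,0,0,0,1,1,0]
Step 4: insert w at [2, 5, 16] -> counters=[0,0,1,0,0,1,0,0,0,0,1,0,1,0,0,1,1,1,0,0,1,2,0,0,0,0,0,0,0,0,0,1,1,0]
Query id: check counters[12]=1 counters[15]=1 counters[31]=1 -> maybe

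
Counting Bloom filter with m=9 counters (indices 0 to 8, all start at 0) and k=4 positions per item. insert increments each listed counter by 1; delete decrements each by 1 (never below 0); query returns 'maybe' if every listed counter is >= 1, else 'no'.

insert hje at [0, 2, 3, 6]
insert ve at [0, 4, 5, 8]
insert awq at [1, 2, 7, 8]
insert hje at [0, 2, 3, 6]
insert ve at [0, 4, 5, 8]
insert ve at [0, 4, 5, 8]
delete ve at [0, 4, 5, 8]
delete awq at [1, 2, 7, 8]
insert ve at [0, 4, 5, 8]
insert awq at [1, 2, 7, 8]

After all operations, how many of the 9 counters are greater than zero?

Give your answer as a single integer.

Answer: 9

Derivation:
Step 1: insert hje at [0, 2, 3, 6] -> counters=[1,0,1,1,0,0,1,0,0]
Step 2: insert ve at [0, 4, 5, 8] -> counters=[2,0,1,1,1,1,1,0,1]
Step 3: insert awq at [1, 2, 7, 8] -> counters=[2,1,2,1,1,1,1,1,2]
Step 4: insert hje at [0, 2, 3, 6] -> counters=[3,1,3,2,1,1,2,1,2]
Step 5: insert ve at [0, 4, 5, 8] -> counters=[4,1,3,2,2,2,2,1,3]
Step 6: insert ve at [0, 4, 5, 8] -> counters=[5,1,3,2,3,3,2,1,4]
Step 7: delete ve at [0, 4, 5, 8] -> counters=[4,1,3,2,2,2,2,1,3]
Step 8: delete awq at [1, 2, 7, 8] -> counters=[4,0,2,2,2,2,2,0,2]
Step 9: insert ve at [0, 4, 5, 8] -> counters=[5,0,2,2,3,3,2,0,3]
Step 10: insert awq at [1, 2, 7, 8] -> counters=[5,1,3,2,3,3,2,1,4]
Final counters=[5,1,3,2,3,3,2,1,4] -> 9 nonzero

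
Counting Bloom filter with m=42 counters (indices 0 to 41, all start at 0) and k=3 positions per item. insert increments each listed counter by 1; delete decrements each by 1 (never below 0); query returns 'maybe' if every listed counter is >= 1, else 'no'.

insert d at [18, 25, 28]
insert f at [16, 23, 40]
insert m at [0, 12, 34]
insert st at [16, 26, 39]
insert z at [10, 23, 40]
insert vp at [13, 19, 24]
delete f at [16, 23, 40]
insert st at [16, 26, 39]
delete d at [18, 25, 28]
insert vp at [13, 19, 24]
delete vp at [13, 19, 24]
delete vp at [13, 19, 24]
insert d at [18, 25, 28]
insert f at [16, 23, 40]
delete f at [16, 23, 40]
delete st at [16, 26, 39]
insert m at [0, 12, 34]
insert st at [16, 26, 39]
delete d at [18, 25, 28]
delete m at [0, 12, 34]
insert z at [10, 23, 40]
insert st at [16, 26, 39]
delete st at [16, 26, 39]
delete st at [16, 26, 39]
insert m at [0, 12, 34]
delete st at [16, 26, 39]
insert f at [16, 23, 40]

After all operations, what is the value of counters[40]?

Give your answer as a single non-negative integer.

Step 1: insert d at [18, 25, 28] -> counters=[0,0,0,0,0,0,0,0,0,0,0,0,0,0,0,0,0,0,1,0,0,0,0,0,0,1,0,0,1,0,0,0,0,0,0,0,0,0,0,0,0,0]
Step 2: insert f at [16, 23, 40] -> counters=[0,0,0,0,0,0,0,0,0,0,0,0,0,0,0,0,1,0,1,0,0,0,0,1,0,1,0,0,1,0,0,0,0,0,0,0,0,0,0,0,1,0]
Step 3: insert m at [0, 12, 34] -> counters=[1,0,0,0,0,0,0,0,0,0,0,0,1,0,0,0,1,0,1,0,0,0,0,1,0,1,0,0,1,0,0,0,0,0,1,0,0,0,0,0,1,0]
Step 4: insert st at [16, 26, 39] -> counters=[1,0,0,0,0,0,0,0,0,0,0,0,1,0,0,0,2,0,1,0,0,0,0,1,0,1,1,0,1,0,0,0,0,0,1,0,0,0,0,1,1,0]
Step 5: insert z at [10, 23, 40] -> counters=[1,0,0,0,0,0,0,0,0,0,1,0,1,0,0,0,2,0,1,0,0,0,0,2,0,1,1,0,1,0,0,0,0,0,1,0,0,0,0,1,2,0]
Step 6: insert vp at [13, 19, 24] -> counters=[1,0,0,0,0,0,0,0,0,0,1,0,1,1,0,0,2,0,1,1,0,0,0,2,1,1,1,0,1,0,0,0,0,0,1,0,0,0,0,1,2,0]
Step 7: delete f at [16, 23, 40] -> counters=[1,0,0,0,0,0,0,0,0,0,1,0,1,1,0,0,1,0,1,1,0,0,0,1,1,1,1,0,1,0,0,0,0,0,1,0,0,0,0,1,1,0]
Step 8: insert st at [16, 26, 39] -> counters=[1,0,0,0,0,0,0,0,0,0,1,0,1,1,0,0,2,0,1,1,0,0,0,1,1,1,2,0,1,0,0,0,0,0,1,0,0,0,0,2,1,0]
Step 9: delete d at [18, 25, 28] -> counters=[1,0,0,0,0,0,0,0,0,0,1,0,1,1,0,0,2,0,0,1,0,0,0,1,1,0,2,0,0,0,0,0,0,0,1,0,0,0,0,2,1,0]
Step 10: insert vp at [13, 19, 24] -> counters=[1,0,0,0,0,0,0,0,0,0,1,0,1,2,0,0,2,0,0,2,0,0,0,1,2,0,2,0,0,0,0,0,0,0,1,0,0,0,0,2,1,0]
Step 11: delete vp at [13, 19, 24] -> counters=[1,0,0,0,0,0,0,0,0,0,1,0,1,1,0,0,2,0,0,1,0,0,0,1,1,0,2,0,0,0,0,0,0,0,1,0,0,0,0,2,1,0]
Step 12: delete vp at [13, 19, 24] -> counters=[1,0,0,0,0,0,0,0,0,0,1,0,1,0,0,0,2,0,0,0,0,0,0,1,0,0,2,0,0,0,0,0,0,0,1,0,0,0,0,2,1,0]
Step 13: insert d at [18, 25, 28] -> counters=[1,0,0,0,0,0,0,0,0,0,1,0,1,0,0,0,2,0,1,0,0,0,0,1,0,1,2,0,1,0,0,0,0,0,1,0,0,0,0,2,1,0]
Step 14: insert f at [16, 23, 40] -> counters=[1,0,0,0,0,0,0,0,0,0,1,0,1,0,0,0,3,0,1,0,0,0,0,2,0,1,2,0,1,0,0,0,0,0,1,0,0,0,0,2,2,0]
Step 15: delete f at [16, 23, 40] -> counters=[1,0,0,0,0,0,0,0,0,0,1,0,1,0,0,0,2,0,1,0,0,0,0,1,0,1,2,0,1,0,0,0,0,0,1,0,0,0,0,2,1,0]
Step 16: delete st at [16, 26, 39] -> counters=[1,0,0,0,0,0,0,0,0,0,1,0,1,0,0,0,1,0,1,0,0,0,0,1,0,1,1,0,1,0,0,0,0,0,1,0,0,0,0,1,1,0]
Step 17: insert m at [0, 12, 34] -> counters=[2,0,0,0,0,0,0,0,0,0,1,0,2,0,0,0,1,0,1,0,0,0,0,1,0,1,1,0,1,0,0,0,0,0,2,0,0,0,0,1,1,0]
Step 18: insert st at [16, 26, 39] -> counters=[2,0,0,0,0,0,0,0,0,0,1,0,2,0,0,0,2,0,1,0,0,0,0,1,0,1,2,0,1,0,0,0,0,0,2,0,0,0,0,2,1,0]
Step 19: delete d at [18, 25, 28] -> counters=[2,0,0,0,0,0,0,0,0,0,1,0,2,0,0,0,2,0,0,0,0,0,0,1,0,0,2,0,0,0,0,0,0,0,2,0,0,0,0,2,1,0]
Step 20: delete m at [0, 12, 34] -> counters=[1,0,0,0,0,0,0,0,0,0,1,0,1,0,0,0,2,0,0,0,0,0,0,1,0,0,2,0,0,0,0,0,0,0,1,0,0,0,0,2,1,0]
Step 21: insert z at [10, 23, 40] -> counters=[1,0,0,0,0,0,0,0,0,0,2,0,1,0,0,0,2,0,0,0,0,0,0,2,0,0,2,0,0,0,0,0,0,0,1,0,0,0,0,2,2,0]
Step 22: insert st at [16, 26, 39] -> counters=[1,0,0,0,0,0,0,0,0,0,2,0,1,0,0,0,3,0,0,0,0,0,0,2,0,0,3,0,0,0,0,0,0,0,1,0,0,0,0,3,2,0]
Step 23: delete st at [16, 26, 39] -> counters=[1,0,0,0,0,0,0,0,0,0,2,0,1,0,0,0,2,0,0,0,0,0,0,2,0,0,2,0,0,0,0,0,0,0,1,0,0,0,0,2,2,0]
Step 24: delete st at [16, 26, 39] -> counters=[1,0,0,0,0,0,0,0,0,0,2,0,1,0,0,0,1,0,0,0,0,0,0,2,0,0,1,0,0,0,0,0,0,0,1,0,0,0,0,1,2,0]
Step 25: insert m at [0, 12, 34] -> counters=[2,0,0,0,0,0,0,0,0,0,2,0,2,0,0,0,1,0,0,0,0,0,0,2,0,0,1,0,0,0,0,0,0,0,2,0,0,0,0,1,2,0]
Step 26: delete st at [16, 26, 39] -> counters=[2,0,0,0,0,0,0,0,0,0,2,0,2,0,0,0,0,0,0,0,0,0,0,2,0,0,0,0,0,0,0,0,0,0,2,0,0,0,0,0,2,0]
Step 27: insert f at [16, 23, 40] -> counters=[2,0,0,0,0,0,0,0,0,0,2,0,2,0,0,0,1,0,0,0,0,0,0,3,0,0,0,0,0,0,0,0,0,0,2,0,0,0,0,0,3,0]
Final counters=[2,0,0,0,0,0,0,0,0,0,2,0,2,0,0,0,1,0,0,0,0,0,0,3,0,0,0,0,0,0,0,0,0,0,2,0,0,0,0,0,3,0] -> counters[40]=3

Answer: 3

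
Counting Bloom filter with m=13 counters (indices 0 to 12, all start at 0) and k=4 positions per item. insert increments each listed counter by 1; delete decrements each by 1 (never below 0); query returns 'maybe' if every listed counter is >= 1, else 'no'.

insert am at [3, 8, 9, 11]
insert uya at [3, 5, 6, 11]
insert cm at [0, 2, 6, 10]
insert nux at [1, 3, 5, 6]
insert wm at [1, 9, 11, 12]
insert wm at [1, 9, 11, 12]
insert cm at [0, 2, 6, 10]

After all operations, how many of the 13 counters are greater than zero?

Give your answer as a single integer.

Step 1: insert am at [3, 8, 9, 11] -> counters=[0,0,0,1,0,0,0,0,1,1,0,1,0]
Step 2: insert uya at [3, 5, 6, 11] -> counters=[0,0,0,2,0,1,1,0,1,1,0,2,0]
Step 3: insert cm at [0, 2, 6, 10] -> counters=[1,0,1,2,0,1,2,0,1,1,1,2,0]
Step 4: insert nux at [1, 3, 5, 6] -> counters=[1,1,1,3,0,2,3,0,1,1,1,2,0]
Step 5: insert wm at [1, 9, 11, 12] -> counters=[1,2,1,3,0,2,3,0,1,2,1,3,1]
Step 6: insert wm at [1, 9, 11, 12] -> counters=[1,3,1,3,0,2,3,0,1,3,1,4,2]
Step 7: insert cm at [0, 2, 6, 10] -> counters=[2,3,2,3,0,2,4,0,1,3,2,4,2]
Final counters=[2,3,2,3,0,2,4,0,1,3,2,4,2] -> 11 nonzero

Answer: 11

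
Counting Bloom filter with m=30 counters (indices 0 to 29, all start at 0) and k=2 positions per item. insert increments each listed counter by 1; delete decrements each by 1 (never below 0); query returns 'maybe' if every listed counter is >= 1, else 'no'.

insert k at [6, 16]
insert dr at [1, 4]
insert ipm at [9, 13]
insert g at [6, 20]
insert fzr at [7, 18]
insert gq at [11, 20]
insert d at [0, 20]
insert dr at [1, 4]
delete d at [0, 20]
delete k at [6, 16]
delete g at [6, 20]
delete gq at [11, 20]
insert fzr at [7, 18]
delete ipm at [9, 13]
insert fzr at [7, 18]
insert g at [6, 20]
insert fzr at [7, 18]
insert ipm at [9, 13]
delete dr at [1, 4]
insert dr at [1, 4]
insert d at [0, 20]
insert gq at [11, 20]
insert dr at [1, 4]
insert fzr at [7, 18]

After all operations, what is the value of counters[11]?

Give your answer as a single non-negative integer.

Answer: 1

Derivation:
Step 1: insert k at [6, 16] -> counters=[0,0,0,0,0,0,1,0,0,0,0,0,0,0,0,0,1,0,0,0,0,0,0,0,0,0,0,0,0,0]
Step 2: insert dr at [1, 4] -> counters=[0,1,0,0,1,0,1,0,0,0,0,0,0,0,0,0,1,0,0,0,0,0,0,0,0,0,0,0,0,0]
Step 3: insert ipm at [9, 13] -> counters=[0,1,0,0,1,0,1,0,0,1,0,0,0,1,0,0,1,0,0,0,0,0,0,0,0,0,0,0,0,0]
Step 4: insert g at [6, 20] -> counters=[0,1,0,0,1,0,2,0,0,1,0,0,0,1,0,0,1,0,0,0,1,0,0,0,0,0,0,0,0,0]
Step 5: insert fzr at [7, 18] -> counters=[0,1,0,0,1,0,2,1,0,1,0,0,0,1,0,0,1,0,1,0,1,0,0,0,0,0,0,0,0,0]
Step 6: insert gq at [11, 20] -> counters=[0,1,0,0,1,0,2,1,0,1,0,1,0,1,0,0,1,0,1,0,2,0,0,0,0,0,0,0,0,0]
Step 7: insert d at [0, 20] -> counters=[1,1,0,0,1,0,2,1,0,1,0,1,0,1,0,0,1,0,1,0,3,0,0,0,0,0,0,0,0,0]
Step 8: insert dr at [1, 4] -> counters=[1,2,0,0,2,0,2,1,0,1,0,1,0,1,0,0,1,0,1,0,3,0,0,0,0,0,0,0,0,0]
Step 9: delete d at [0, 20] -> counters=[0,2,0,0,2,0,2,1,0,1,0,1,0,1,0,0,1,0,1,0,2,0,0,0,0,0,0,0,0,0]
Step 10: delete k at [6, 16] -> counters=[0,2,0,0,2,0,1,1,0,1,0,1,0,1,0,0,0,0,1,0,2,0,0,0,0,0,0,0,0,0]
Step 11: delete g at [6, 20] -> counters=[0,2,0,0,2,0,0,1,0,1,0,1,0,1,0,0,0,0,1,0,1,0,0,0,0,0,0,0,0,0]
Step 12: delete gq at [11, 20] -> counters=[0,2,0,0,2,0,0,1,0,1,0,0,0,1,0,0,0,0,1,0,0,0,0,0,0,0,0,0,0,0]
Step 13: insert fzr at [7, 18] -> counters=[0,2,0,0,2,0,0,2,0,1,0,0,0,1,0,0,0,0,2,0,0,0,0,0,0,0,0,0,0,0]
Step 14: delete ipm at [9, 13] -> counters=[0,2,0,0,2,0,0,2,0,0,0,0,0,0,0,0,0,0,2,0,0,0,0,0,0,0,0,0,0,0]
Step 15: insert fzr at [7, 18] -> counters=[0,2,0,0,2,0,0,3,0,0,0,0,0,0,0,0,0,0,3,0,0,0,0,0,0,0,0,0,0,0]
Step 16: insert g at [6, 20] -> counters=[0,2,0,0,2,0,1,3,0,0,0,0,0,0,0,0,0,0,3,0,1,0,0,0,0,0,0,0,0,0]
Step 17: insert fzr at [7, 18] -> counters=[0,2,0,0,2,0,1,4,0,0,0,0,0,0,0,0,0,0,4,0,1,0,0,0,0,0,0,0,0,0]
Step 18: insert ipm at [9, 13] -> counters=[0,2,0,0,2,0,1,4,0,1,0,0,0,1,0,0,0,0,4,0,1,0,0,0,0,0,0,0,0,0]
Step 19: delete dr at [1, 4] -> counters=[0,1,0,0,1,0,1,4,0,1,0,0,0,1,0,0,0,0,4,0,1,0,0,0,0,0,0,0,0,0]
Step 20: insert dr at [1, 4] -> counters=[0,2,0,0,2,0,1,4,0,1,0,0,0,1,0,0,0,0,4,0,1,0,0,0,0,0,0,0,0,0]
Step 21: insert d at [0, 20] -> counters=[1,2,0,0,2,0,1,4,0,1,0,0,0,1,0,0,0,0,4,0,2,0,0,0,0,0,0,0,0,0]
Step 22: insert gq at [11, 20] -> counters=[1,2,0,0,2,0,1,4,0,1,0,1,0,1,0,0,0,0,4,0,3,0,0,0,0,0,0,0,0,0]
Step 23: insert dr at [1, 4] -> counters=[1,3,0,0,3,0,1,4,0,1,0,1,0,1,0,0,0,0,4,0,3,0,0,0,0,0,0,0,0,0]
Step 24: insert fzr at [7, 18] -> counters=[1,3,0,0,3,0,1,5,0,1,0,1,0,1,0,0,0,0,5,0,3,0,0,0,0,0,0,0,0,0]
Final counters=[1,3,0,0,3,0,1,5,0,1,0,1,0,1,0,0,0,0,5,0,3,0,0,0,0,0,0,0,0,0] -> counters[11]=1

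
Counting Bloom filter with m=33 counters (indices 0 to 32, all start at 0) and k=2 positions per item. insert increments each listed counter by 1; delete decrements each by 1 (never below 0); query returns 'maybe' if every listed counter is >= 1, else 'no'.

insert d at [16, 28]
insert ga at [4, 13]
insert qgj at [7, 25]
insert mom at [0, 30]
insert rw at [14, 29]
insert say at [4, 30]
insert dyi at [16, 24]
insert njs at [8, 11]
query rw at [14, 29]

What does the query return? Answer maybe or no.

Step 1: insert d at [16, 28] -> counters=[0,0,0,0,0,0,0,0,0,0,0,0,0,0,0,0,1,0,0,0,0,0,0,0,0,0,0,0,1,0,0,0,0]
Step 2: insert ga at [4, 13] -> counters=[0,0,0,0,1,0,0,0,0,0,0,0,0,1,0,0,1,0,0,0,0,0,0,0,0,0,0,0,1,0,0,0,0]
Step 3: insert qgj at [7, 25] -> counters=[0,0,0,0,1,0,0,1,0,0,0,0,0,1,0,0,1,0,0,0,0,0,0,0,0,1,0,0,1,0,0,0,0]
Step 4: insert mom at [0, 30] -> counters=[1,0,0,0,1,0,0,1,0,0,0,0,0,1,0,0,1,0,0,0,0,0,0,0,0,1,0,0,1,0,1,0,0]
Step 5: insert rw at [14, 29] -> counters=[1,0,0,0,1,0,0,1,0,0,0,0,0,1,1,0,1,0,0,0,0,0,0,0,0,1,0,0,1,1,1,0,0]
Step 6: insert say at [4, 30] -> counters=[1,0,0,0,2,0,0,1,0,0,0,0,0,1,1,0,1,0,0,0,0,0,0,0,0,1,0,0,1,1,2,0,0]
Step 7: insert dyi at [16, 24] -> counters=[1,0,0,0,2,0,0,1,0,0,0,0,0,1,1,0,2,0,0,0,0,0,0,0,1,1,0,0,1,1,2,0,0]
Step 8: insert njs at [8, 11] -> counters=[1,0,0,0,2,0,0,1,1,0,0,1,0,1,1,0,2,0,0,0,0,0,0,0,1,1,0,0,1,1,2,0,0]
Query rw: check counters[14]=1 counters[29]=1 -> maybe

Answer: maybe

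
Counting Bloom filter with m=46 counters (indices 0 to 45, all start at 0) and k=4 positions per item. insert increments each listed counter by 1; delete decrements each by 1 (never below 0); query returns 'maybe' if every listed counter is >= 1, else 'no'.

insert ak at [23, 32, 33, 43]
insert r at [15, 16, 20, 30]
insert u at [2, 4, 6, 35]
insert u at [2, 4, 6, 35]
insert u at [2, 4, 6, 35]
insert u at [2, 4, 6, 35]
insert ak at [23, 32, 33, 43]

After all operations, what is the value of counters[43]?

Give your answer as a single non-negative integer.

Step 1: insert ak at [23, 32, 33, 43] -> counters=[0,0,0,0,0,0,0,0,0,0,0,0,0,0,0,0,0,0,0,0,0,0,0,1,0,0,0,0,0,0,0,0,1,1,0,0,0,0,0,0,0,0,0,1,0,0]
Step 2: insert r at [15, 16, 20, 30] -> counters=[0,0,0,0,0,0,0,0,0,0,0,0,0,0,0,1,1,0,0,0,1,0,0,1,0,0,0,0,0,0,1,0,1,1,0,0,0,0,0,0,0,0,0,1,0,0]
Step 3: insert u at [2, 4, 6, 35] -> counters=[0,0,1,0,1,0,1,0,0,0,0,0,0,0,0,1,1,0,0,0,1,0,0,1,0,0,0,0,0,0,1,0,1,1,0,1,0,0,0,0,0,0,0,1,0,0]
Step 4: insert u at [2, 4, 6, 35] -> counters=[0,0,2,0,2,0,2,0,0,0,0,0,0,0,0,1,1,0,0,0,1,0,0,1,0,0,0,0,0,0,1,0,1,1,0,2,0,0,0,0,0,0,0,1,0,0]
Step 5: insert u at [2, 4, 6, 35] -> counters=[0,0,3,0,3,0,3,0,0,0,0,0,0,0,0,1,1,0,0,0,1,0,0,1,0,0,0,0,0,0,1,0,1,1,0,3,0,0,0,0,0,0,0,1,0,0]
Step 6: insert u at [2, 4, 6, 35] -> counters=[0,0,4,0,4,0,4,0,0,0,0,0,0,0,0,1,1,0,0,0,1,0,0,1,0,0,0,0,0,0,1,0,1,1,0,4,0,0,0,0,0,0,0,1,0,0]
Step 7: insert ak at [23, 32, 33, 43] -> counters=[0,0,4,0,4,0,4,0,0,0,0,0,0,0,0,1,1,0,0,0,1,0,0,2,0,0,0,0,0,0,1,0,2,2,0,4,0,0,0,0,0,0,0,2,0,0]
Final counters=[0,0,4,0,4,0,4,0,0,0,0,0,0,0,0,1,1,0,0,0,1,0,0,2,0,0,0,0,0,0,1,0,2,2,0,4,0,0,0,0,0,0,0,2,0,0] -> counters[43]=2

Answer: 2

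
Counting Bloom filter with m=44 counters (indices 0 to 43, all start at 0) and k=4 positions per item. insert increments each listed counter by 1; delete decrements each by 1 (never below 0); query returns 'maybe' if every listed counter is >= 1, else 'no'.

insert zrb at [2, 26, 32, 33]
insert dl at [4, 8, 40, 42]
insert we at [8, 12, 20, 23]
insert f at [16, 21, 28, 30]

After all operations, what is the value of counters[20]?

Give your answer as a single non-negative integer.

Step 1: insert zrb at [2, 26, 32, 33] -> counters=[0,0,1,0,0,0,0,0,0,0,0,0,0,0,0,0,0,0,0,0,0,0,0,0,0,0,1,0,0,0,0,0,1,1,0,0,0,0,0,0,0,0,0,0]
Step 2: insert dl at [4, 8, 40, 42] -> counters=[0,0,1,0,1,0,0,0,1,0,0,0,0,0,0,0,0,0,0,0,0,0,0,0,0,0,1,0,0,0,0,0,1,1,0,0,0,0,0,0,1,0,1,0]
Step 3: insert we at [8, 12, 20, 23] -> counters=[0,0,1,0,1,0,0,0,2,0,0,0,1,0,0,0,0,0,0,0,1,0,0,1,0,0,1,0,0,0,0,0,1,1,0,0,0,0,0,0,1,0,1,0]
Step 4: insert f at [16, 21, 28, 30] -> counters=[0,0,1,0,1,0,0,0,2,0,0,0,1,0,0,0,1,0,0,0,1,1,0,1,0,0,1,0,1,0,1,0,1,1,0,0,0,0,0,0,1,0,1,0]
Final counters=[0,0,1,0,1,0,0,0,2,0,0,0,1,0,0,0,1,0,0,0,1,1,0,1,0,0,1,0,1,0,1,0,1,1,0,0,0,0,0,0,1,0,1,0] -> counters[20]=1

Answer: 1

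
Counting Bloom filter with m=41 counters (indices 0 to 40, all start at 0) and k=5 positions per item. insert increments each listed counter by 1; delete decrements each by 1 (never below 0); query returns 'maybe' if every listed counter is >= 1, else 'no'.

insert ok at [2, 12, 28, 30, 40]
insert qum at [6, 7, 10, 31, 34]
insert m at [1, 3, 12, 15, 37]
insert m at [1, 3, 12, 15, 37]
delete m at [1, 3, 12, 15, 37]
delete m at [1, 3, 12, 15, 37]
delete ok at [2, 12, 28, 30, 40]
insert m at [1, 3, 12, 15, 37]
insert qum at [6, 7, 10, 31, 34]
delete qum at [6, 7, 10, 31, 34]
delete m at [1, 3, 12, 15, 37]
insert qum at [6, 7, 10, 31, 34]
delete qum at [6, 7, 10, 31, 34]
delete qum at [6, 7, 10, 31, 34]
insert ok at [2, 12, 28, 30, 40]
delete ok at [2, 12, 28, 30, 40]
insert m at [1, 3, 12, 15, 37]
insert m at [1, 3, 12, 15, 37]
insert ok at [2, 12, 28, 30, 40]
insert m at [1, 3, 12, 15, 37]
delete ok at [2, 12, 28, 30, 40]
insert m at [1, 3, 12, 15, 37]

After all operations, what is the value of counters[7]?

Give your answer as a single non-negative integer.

Answer: 0

Derivation:
Step 1: insert ok at [2, 12, 28, 30, 40] -> counters=[0,0,1,0,0,0,0,0,0,0,0,0,1,0,0,0,0,0,0,0,0,0,0,0,0,0,0,0,1,0,1,0,0,0,0,0,0,0,0,0,1]
Step 2: insert qum at [6, 7, 10, 31, 34] -> counters=[0,0,1,0,0,0,1,1,0,0,1,0,1,0,0,0,0,0,0,0,0,0,0,0,0,0,0,0,1,0,1,1,0,0,1,0,0,0,0,0,1]
Step 3: insert m at [1, 3, 12, 15, 37] -> counters=[0,1,1,1,0,0,1,1,0,0,1,0,2,0,0,1,0,0,0,0,0,0,0,0,0,0,0,0,1,0,1,1,0,0,1,0,0,1,0,0,1]
Step 4: insert m at [1, 3, 12, 15, 37] -> counters=[0,2,1,2,0,0,1,1,0,0,1,0,3,0,0,2,0,0,0,0,0,0,0,0,0,0,0,0,1,0,1,1,0,0,1,0,0,2,0,0,1]
Step 5: delete m at [1, 3, 12, 15, 37] -> counters=[0,1,1,1,0,0,1,1,0,0,1,0,2,0,0,1,0,0,0,0,0,0,0,0,0,0,0,0,1,0,1,1,0,0,1,0,0,1,0,0,1]
Step 6: delete m at [1, 3, 12, 15, 37] -> counters=[0,0,1,0,0,0,1,1,0,0,1,0,1,0,0,0,0,0,0,0,0,0,0,0,0,0,0,0,1,0,1,1,0,0,1,0,0,0,0,0,1]
Step 7: delete ok at [2, 12, 28, 30, 40] -> counters=[0,0,0,0,0,0,1,1,0,0,1,0,0,0,0,0,0,0,0,0,0,0,0,0,0,0,0,0,0,0,0,1,0,0,1,0,0,0,0,0,0]
Step 8: insert m at [1, 3, 12, 15, 37] -> counters=[0,1,0,1,0,0,1,1,0,0,1,0,1,0,0,1,0,0,0,0,0,0,0,0,0,0,0,0,0,0,0,1,0,0,1,0,0,1,0,0,0]
Step 9: insert qum at [6, 7, 10, 31, 34] -> counters=[0,1,0,1,0,0,2,2,0,0,2,0,1,0,0,1,0,0,0,0,0,0,0,0,0,0,0,0,0,0,0,2,0,0,2,0,0,1,0,0,0]
Step 10: delete qum at [6, 7, 10, 31, 34] -> counters=[0,1,0,1,0,0,1,1,0,0,1,0,1,0,0,1,0,0,0,0,0,0,0,0,0,0,0,0,0,0,0,1,0,0,1,0,0,1,0,0,0]
Step 11: delete m at [1, 3, 12, 15, 37] -> counters=[0,0,0,0,0,0,1,1,0,0,1,0,0,0,0,0,0,0,0,0,0,0,0,0,0,0,0,0,0,0,0,1,0,0,1,0,0,0,0,0,0]
Step 12: insert qum at [6, 7, 10, 31, 34] -> counters=[0,0,0,0,0,0,2,2,0,0,2,0,0,0,0,0,0,0,0,0,0,0,0,0,0,0,0,0,0,0,0,2,0,0,2,0,0,0,0,0,0]
Step 13: delete qum at [6, 7, 10, 31, 34] -> counters=[0,0,0,0,0,0,1,1,0,0,1,0,0,0,0,0,0,0,0,0,0,0,0,0,0,0,0,0,0,0,0,1,0,0,1,0,0,0,0,0,0]
Step 14: delete qum at [6, 7, 10, 31, 34] -> counters=[0,0,0,0,0,0,0,0,0,0,0,0,0,0,0,0,0,0,0,0,0,0,0,0,0,0,0,0,0,0,0,0,0,0,0,0,0,0,0,0,0]
Step 15: insert ok at [2, 12, 28, 30, 40] -> counters=[0,0,1,0,0,0,0,0,0,0,0,0,1,0,0,0,0,0,0,0,0,0,0,0,0,0,0,0,1,0,1,0,0,0,0,0,0,0,0,0,1]
Step 16: delete ok at [2, 12, 28, 30, 40] -> counters=[0,0,0,0,0,0,0,0,0,0,0,0,0,0,0,0,0,0,0,0,0,0,0,0,0,0,0,0,0,0,0,0,0,0,0,0,0,0,0,0,0]
Step 17: insert m at [1, 3, 12, 15, 37] -> counters=[0,1,0,1,0,0,0,0,0,0,0,0,1,0,0,1,0,0,0,0,0,0,0,0,0,0,0,0,0,0,0,0,0,0,0,0,0,1,0,0,0]
Step 18: insert m at [1, 3, 12, 15, 37] -> counters=[0,2,0,2,0,0,0,0,0,0,0,0,2,0,0,2,0,0,0,0,0,0,0,0,0,0,0,0,0,0,0,0,0,0,0,0,0,2,0,0,0]
Step 19: insert ok at [2, 12, 28, 30, 40] -> counters=[0,2,1,2,0,0,0,0,0,0,0,0,3,0,0,2,0,0,0,0,0,0,0,0,0,0,0,0,1,0,1,0,0,0,0,0,0,2,0,0,1]
Step 20: insert m at [1, 3, 12, 15, 37] -> counters=[0,3,1,3,0,0,0,0,0,0,0,0,4,0,0,3,0,0,0,0,0,0,0,0,0,0,0,0,1,0,1,0,0,0,0,0,0,3,0,0,1]
Step 21: delete ok at [2, 12, 28, 30, 40] -> counters=[0,3,0,3,0,0,0,0,0,0,0,0,3,0,0,3,0,0,0,0,0,0,0,0,0,0,0,0,0,0,0,0,0,0,0,0,0,3,0,0,0]
Step 22: insert m at [1, 3, 12, 15, 37] -> counters=[0,4,0,4,0,0,0,0,0,0,0,0,4,0,0,4,0,0,0,0,0,0,0,0,0,0,0,0,0,0,0,0,0,0,0,0,0,4,0,0,0]
Final counters=[0,4,0,4,0,0,0,0,0,0,0,0,4,0,0,4,0,0,0,0,0,0,0,0,0,0,0,0,0,0,0,0,0,0,0,0,0,4,0,0,0] -> counters[7]=0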